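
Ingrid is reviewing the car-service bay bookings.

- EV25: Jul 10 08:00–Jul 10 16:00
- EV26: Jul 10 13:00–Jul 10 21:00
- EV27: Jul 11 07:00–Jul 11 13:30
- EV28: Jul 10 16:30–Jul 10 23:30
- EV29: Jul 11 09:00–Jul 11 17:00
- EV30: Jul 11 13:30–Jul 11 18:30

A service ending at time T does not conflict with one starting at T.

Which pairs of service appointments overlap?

Sorted by start: EV25, EV26, EV28, EV27, EV29, EV30.
EV26 starts before EV25 ends → EV25 and EV26 overlap.
EV28 starts after EV25 ends, so EV25 has no further overlaps.
EV28 starts before EV26 ends → EV26 and EV28 overlap.
EV27 starts after EV26 ends, so EV26 has no further overlaps.
EV27 starts after EV28 ends, so EV28 has no further overlaps.
EV29 starts before EV27 ends → EV27 and EV29 overlap.
EV30 starts exactly when EV27 ends (back-to-back, no overlap).
EV30 starts before EV29 ends → EV29 and EV30 overlap.

EV25 & EV26, EV26 & EV28, EV27 & EV29, EV29 & EV30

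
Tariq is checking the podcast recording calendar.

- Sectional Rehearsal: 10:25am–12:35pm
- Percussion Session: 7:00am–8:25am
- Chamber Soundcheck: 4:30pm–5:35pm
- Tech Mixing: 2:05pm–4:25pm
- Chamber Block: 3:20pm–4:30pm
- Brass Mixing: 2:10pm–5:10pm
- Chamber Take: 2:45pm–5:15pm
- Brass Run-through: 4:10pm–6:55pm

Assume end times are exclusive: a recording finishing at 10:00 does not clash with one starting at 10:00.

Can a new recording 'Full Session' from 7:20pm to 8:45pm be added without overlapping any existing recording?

Yes — the slot is free

Percussion Session: ends 8:25am at or before Full Session starts 7:20pm → clear.
Sectional Rehearsal: ends 12:35pm at or before Full Session starts 7:20pm → clear.
Tech Mixing: ends 4:25pm at or before Full Session starts 7:20pm → clear.
Brass Mixing: ends 5:10pm at or before Full Session starts 7:20pm → clear.
Chamber Take: ends 5:15pm at or before Full Session starts 7:20pm → clear.
Chamber Block: ends 4:30pm at or before Full Session starts 7:20pm → clear.
Brass Run-through: ends 6:55pm at or before Full Session starts 7:20pm → clear.
Chamber Soundcheck: ends 5:35pm at or before Full Session starts 7:20pm → clear.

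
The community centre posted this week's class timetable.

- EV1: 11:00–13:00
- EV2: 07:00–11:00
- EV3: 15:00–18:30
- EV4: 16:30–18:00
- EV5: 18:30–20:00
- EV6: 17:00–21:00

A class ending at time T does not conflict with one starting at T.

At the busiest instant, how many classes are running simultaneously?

Sort all start/end points and keep a running count:
07:00 start EV2 → 1
11:00 end EV2 → 0
11:00 start EV1 → 1
13:00 end EV1 → 0
15:00 start EV3 → 1
16:30 start EV4 → 2
17:00 start EV6 → 3
18:00 end EV4 → 2
18:30 end EV3 → 1
18:30 start EV5 → 2
20:00 end EV5 → 1
21:00 end EV6 → 0
Peak is 3, at 17:00 (EV3, EV4, EV6).

3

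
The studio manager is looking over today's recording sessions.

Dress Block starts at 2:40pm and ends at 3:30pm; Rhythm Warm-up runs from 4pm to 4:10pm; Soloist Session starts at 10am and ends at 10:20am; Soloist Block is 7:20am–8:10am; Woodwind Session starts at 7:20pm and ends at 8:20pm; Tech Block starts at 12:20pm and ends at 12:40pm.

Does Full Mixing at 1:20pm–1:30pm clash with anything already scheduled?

No — it doesn't clash with anything

Soloist Block: ends 8:10am at or before Full Mixing starts 1:20pm → clear.
Soloist Session: ends 10:20am at or before Full Mixing starts 1:20pm → clear.
Tech Block: ends 12:40pm at or before Full Mixing starts 1:20pm → clear.
Dress Block: starts 2:40pm at or after Full Mixing ends 1:30pm → clear.
Rhythm Warm-up: starts 4pm at or after Full Mixing ends 1:30pm → clear.
Woodwind Session: starts 7:20pm at or after Full Mixing ends 1:30pm → clear.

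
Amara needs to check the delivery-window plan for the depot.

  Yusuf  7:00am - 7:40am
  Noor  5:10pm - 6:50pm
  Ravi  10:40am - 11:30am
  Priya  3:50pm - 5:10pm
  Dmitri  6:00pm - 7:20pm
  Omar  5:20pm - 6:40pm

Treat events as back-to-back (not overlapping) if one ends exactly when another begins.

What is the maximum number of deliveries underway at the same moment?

Sweep the timeline, counting +1 at each start and −1 at each end (ends before starts at a tie):
7:00am start Yusuf → 1
7:40am end Yusuf → 0
10:40am start Ravi → 1
11:30am end Ravi → 0
3:50pm start Priya → 1
5:10pm end Priya → 0
5:10pm start Noor → 1
5:20pm start Omar → 2
6:00pm start Dmitri → 3
6:40pm end Omar → 2
6:50pm end Noor → 1
7:20pm end Dmitri → 0
Peak is 3, at 6:00pm (Dmitri, Noor, Omar).

3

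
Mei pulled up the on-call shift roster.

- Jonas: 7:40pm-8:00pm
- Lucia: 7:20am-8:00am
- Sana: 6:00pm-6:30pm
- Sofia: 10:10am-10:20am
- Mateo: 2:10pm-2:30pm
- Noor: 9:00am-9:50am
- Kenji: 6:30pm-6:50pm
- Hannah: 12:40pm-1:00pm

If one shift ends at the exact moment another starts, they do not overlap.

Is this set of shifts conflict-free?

Sorted by start: Lucia, Noor, Sofia, Hannah, Mateo, Sana, Kenji, Jonas.
Noor starts after Lucia ends — done with Lucia.
Sofia starts after Noor ends — done with Noor.
Hannah starts after Sofia ends — done with Sofia.
Mateo starts after Hannah ends — done with Hannah.
Sana starts after Mateo ends — done with Mateo.
Kenji starts exactly when Sana ends (back-to-back, no overlap) — done with Sana.
Jonas starts after Kenji ends.
Every pair is clear; the schedule has no overlaps.

Yes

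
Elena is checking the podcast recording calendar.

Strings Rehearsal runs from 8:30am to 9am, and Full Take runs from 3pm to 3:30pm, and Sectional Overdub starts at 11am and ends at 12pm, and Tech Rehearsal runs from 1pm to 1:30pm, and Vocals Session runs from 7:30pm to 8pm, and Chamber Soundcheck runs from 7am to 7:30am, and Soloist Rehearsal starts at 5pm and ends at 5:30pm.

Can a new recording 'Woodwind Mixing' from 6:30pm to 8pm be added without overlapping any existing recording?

No — it overlaps Vocals Session

Chamber Soundcheck: ends 7:30am at or before Woodwind Mixing starts 6:30pm → clear.
Strings Rehearsal: ends 9am at or before Woodwind Mixing starts 6:30pm → clear.
Sectional Overdub: ends 12pm at or before Woodwind Mixing starts 6:30pm → clear.
Tech Rehearsal: ends 1:30pm at or before Woodwind Mixing starts 6:30pm → clear.
Full Take: ends 3:30pm at or before Woodwind Mixing starts 6:30pm → clear.
Soloist Rehearsal: ends 5:30pm at or before Woodwind Mixing starts 6:30pm → clear.
Vocals Session: starts 7:30pm before Woodwind Mixing ends 8pm, and ends 8pm after Woodwind Mixing starts 6:30pm → overlap.
Woodwind Mixing overlaps Vocals Session.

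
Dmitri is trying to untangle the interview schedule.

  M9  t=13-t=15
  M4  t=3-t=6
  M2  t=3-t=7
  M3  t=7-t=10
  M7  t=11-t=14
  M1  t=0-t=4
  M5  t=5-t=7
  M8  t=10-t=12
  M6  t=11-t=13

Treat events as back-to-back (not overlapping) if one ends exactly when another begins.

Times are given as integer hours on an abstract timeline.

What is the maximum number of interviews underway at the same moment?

3

Sort all start/end points and keep a running count:
t=0 start M1 → 1
t=3 start M2 → 2
t=3 start M4 → 3
t=4 end M1 → 2
t=5 start M5 → 3
t=6 end M4 → 2
t=7 end M2 → 1
t=7 end M5 → 0
t=7 start M3 → 1
t=10 end M3 → 0
t=10 start M8 → 1
t=11 start M6 → 2
t=11 start M7 → 3
t=12 end M8 → 2
t=13 end M6 → 1
t=13 start M9 → 2
t=14 end M7 → 1
t=15 end M9 → 0
Peak is 3, at t=3 (M1, M2, M4).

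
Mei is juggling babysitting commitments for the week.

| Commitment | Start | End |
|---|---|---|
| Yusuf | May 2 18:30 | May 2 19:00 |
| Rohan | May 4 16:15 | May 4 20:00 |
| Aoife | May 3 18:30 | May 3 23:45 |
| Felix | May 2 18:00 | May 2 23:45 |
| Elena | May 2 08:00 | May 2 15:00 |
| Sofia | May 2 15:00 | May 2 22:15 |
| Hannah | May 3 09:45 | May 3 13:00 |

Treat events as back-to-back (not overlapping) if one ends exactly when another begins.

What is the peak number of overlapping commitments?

Walk through starts and ends in time order (an end at T is processed before a start at T):
May 2 08:00 start Elena → 1
May 2 15:00 end Elena → 0
May 2 15:00 start Sofia → 1
May 2 18:00 start Felix → 2
May 2 18:30 start Yusuf → 3
May 2 19:00 end Yusuf → 2
May 2 22:15 end Sofia → 1
May 2 23:45 end Felix → 0
May 3 09:45 start Hannah → 1
May 3 13:00 end Hannah → 0
May 3 18:30 start Aoife → 1
May 3 23:45 end Aoife → 0
May 4 16:15 start Rohan → 1
May 4 20:00 end Rohan → 0
Peak is 3, at May 2 18:30 (Felix, Sofia, Yusuf).

3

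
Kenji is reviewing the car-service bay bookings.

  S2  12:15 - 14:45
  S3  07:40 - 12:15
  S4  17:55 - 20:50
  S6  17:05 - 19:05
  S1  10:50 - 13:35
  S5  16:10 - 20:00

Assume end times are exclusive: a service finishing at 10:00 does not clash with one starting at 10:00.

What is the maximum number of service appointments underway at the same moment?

3

Walk through starts and ends in time order (an end at T is processed before a start at T):
07:40 start S3 → 1
10:50 start S1 → 2
12:15 end S3 → 1
12:15 start S2 → 2
13:35 end S1 → 1
14:45 end S2 → 0
16:10 start S5 → 1
17:05 start S6 → 2
17:55 start S4 → 3
19:05 end S6 → 2
20:00 end S5 → 1
20:50 end S4 → 0
Peak is 3, at 17:55 (S4, S5, S6).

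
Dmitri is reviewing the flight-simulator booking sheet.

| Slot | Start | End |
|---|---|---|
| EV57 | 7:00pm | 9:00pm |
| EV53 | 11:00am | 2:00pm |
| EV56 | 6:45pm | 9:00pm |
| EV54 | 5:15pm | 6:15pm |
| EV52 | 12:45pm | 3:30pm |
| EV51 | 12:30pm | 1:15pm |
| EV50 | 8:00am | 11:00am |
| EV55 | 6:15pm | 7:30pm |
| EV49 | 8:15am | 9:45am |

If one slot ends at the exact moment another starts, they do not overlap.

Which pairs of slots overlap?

EV49 & EV50, EV51 & EV52, EV51 & EV53, EV52 & EV53, EV55 & EV56, EV55 & EV57, EV56 & EV57

Sorted by start: EV50, EV49, EV53, EV51, EV52, EV54, EV55, EV56, EV57.
EV49 starts before EV50 ends → EV50 and EV49 overlap.
EV53 starts exactly when EV50 ends (back-to-back, no overlap); EV50 is clear from here.
EV53 starts after EV49 ends; EV49 is clear from here.
EV51 starts before EV53 ends → EV53 and EV51 overlap.
EV52 starts before EV53 ends → EV53 and EV52 overlap.
EV54 starts after EV53 ends; EV53 is clear from here.
EV52 starts before EV51 ends → EV51 and EV52 overlap.
EV54 starts after EV51 ends; EV51 is clear from here.
EV54 starts after EV52 ends; EV52 is clear from here.
EV55 starts exactly when EV54 ends (back-to-back, no overlap); EV54 is clear from here.
EV56 starts before EV55 ends → EV55 and EV56 overlap.
EV57 starts before EV55 ends → EV55 and EV57 overlap.
EV57 starts before EV56 ends → EV56 and EV57 overlap.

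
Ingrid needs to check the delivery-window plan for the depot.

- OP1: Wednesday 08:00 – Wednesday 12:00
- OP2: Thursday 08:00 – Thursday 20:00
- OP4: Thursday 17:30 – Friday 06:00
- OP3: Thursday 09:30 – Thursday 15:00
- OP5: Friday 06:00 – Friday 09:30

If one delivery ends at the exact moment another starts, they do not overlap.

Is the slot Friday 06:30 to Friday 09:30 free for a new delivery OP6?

OP1: ends Wednesday 12:00 at or before OP6 starts Friday 06:30 → clear.
OP2: ends Thursday 20:00 at or before OP6 starts Friday 06:30 → clear.
OP3: ends Thursday 15:00 at or before OP6 starts Friday 06:30 → clear.
OP4: ends Friday 06:00 at or before OP6 starts Friday 06:30 → clear.
OP5: starts Friday 06:00 before OP6 ends Friday 09:30, and ends Friday 09:30 after OP6 starts Friday 06:30 → overlap.
OP6 overlaps OP5.

No — it overlaps OP5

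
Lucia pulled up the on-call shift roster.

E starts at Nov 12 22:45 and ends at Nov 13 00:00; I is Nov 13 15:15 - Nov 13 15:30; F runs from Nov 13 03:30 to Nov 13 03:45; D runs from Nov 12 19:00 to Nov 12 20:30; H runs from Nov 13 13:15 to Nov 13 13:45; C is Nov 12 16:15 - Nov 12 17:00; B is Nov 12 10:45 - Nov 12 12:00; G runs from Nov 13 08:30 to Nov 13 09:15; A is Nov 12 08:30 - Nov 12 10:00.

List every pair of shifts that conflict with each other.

Sorted by start: A, B, C, D, E, F, G, H, I.
B starts after A ends, so nothing later overlaps A either.
C starts after B ends, so nothing later overlaps B either.
D starts after C ends, so nothing later overlaps C either.
E starts after D ends, so nothing later overlaps D either.
F starts after E ends, so nothing later overlaps E either.
G starts after F ends, so nothing later overlaps F either.
H starts after G ends, so nothing later overlaps G either.
I starts after H ends.

no overlapping pairs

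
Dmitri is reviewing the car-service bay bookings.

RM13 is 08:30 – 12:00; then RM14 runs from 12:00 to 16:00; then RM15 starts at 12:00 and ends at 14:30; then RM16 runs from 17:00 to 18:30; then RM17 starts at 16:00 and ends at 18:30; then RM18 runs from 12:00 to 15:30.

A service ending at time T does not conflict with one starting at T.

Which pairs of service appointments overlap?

Sorted by start: RM13, RM14, RM15, RM18, RM17, RM16.
RM14 starts exactly when RM13 ends (back-to-back, no overlap), so nothing later overlaps RM13 either.
RM15 starts before RM14 ends → RM14 and RM15 overlap.
RM18 starts before RM14 ends → RM14 and RM18 overlap.
RM17 starts exactly when RM14 ends (back-to-back, no overlap), so nothing later overlaps RM14 either.
RM18 starts before RM15 ends → RM15 and RM18 overlap.
RM17 starts after RM15 ends, so nothing later overlaps RM15 either.
RM17 starts after RM18 ends, so nothing later overlaps RM18 either.
RM16 starts before RM17 ends → RM17 and RM16 overlap.

RM14 & RM15, RM14 & RM18, RM15 & RM18, RM16 & RM17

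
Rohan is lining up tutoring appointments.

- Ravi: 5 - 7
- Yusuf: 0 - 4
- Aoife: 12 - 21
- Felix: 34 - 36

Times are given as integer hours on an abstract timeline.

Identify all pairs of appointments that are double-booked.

no overlapping pairs

Two intervals overlap when each starts before the other ends.
Sorted by start: Yusuf, Ravi, Aoife, Felix.
Ravi starts after Yusuf ends, so nothing later overlaps Yusuf either.
Aoife starts after Ravi ends, so nothing later overlaps Ravi either.
Felix starts after Aoife ends.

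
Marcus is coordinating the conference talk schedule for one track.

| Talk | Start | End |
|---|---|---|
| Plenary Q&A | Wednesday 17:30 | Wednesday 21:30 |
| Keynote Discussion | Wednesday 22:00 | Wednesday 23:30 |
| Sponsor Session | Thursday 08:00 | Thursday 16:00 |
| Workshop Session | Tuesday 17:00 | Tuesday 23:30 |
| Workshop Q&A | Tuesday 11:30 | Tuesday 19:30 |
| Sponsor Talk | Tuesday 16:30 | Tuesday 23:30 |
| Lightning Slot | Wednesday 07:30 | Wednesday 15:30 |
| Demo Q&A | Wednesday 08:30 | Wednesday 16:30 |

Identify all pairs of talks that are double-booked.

Demo Q&A & Lightning Slot, Sponsor Talk & Workshop Q&A, Sponsor Talk & Workshop Session, Workshop Q&A & Workshop Session

Sorted by start: Workshop Q&A, Sponsor Talk, Workshop Session, Lightning Slot, Demo Q&A, Plenary Q&A, Keynote Discussion, Sponsor Session.
Sponsor Talk starts before Workshop Q&A ends → Workshop Q&A and Sponsor Talk overlap.
Workshop Session starts before Workshop Q&A ends → Workshop Q&A and Workshop Session overlap.
Lightning Slot starts after Workshop Q&A ends — done with Workshop Q&A.
Workshop Session starts before Sponsor Talk ends → Sponsor Talk and Workshop Session overlap.
Lightning Slot starts after Sponsor Talk ends — done with Sponsor Talk.
Lightning Slot starts after Workshop Session ends — done with Workshop Session.
Demo Q&A starts before Lightning Slot ends → Lightning Slot and Demo Q&A overlap.
Plenary Q&A starts after Lightning Slot ends — done with Lightning Slot.
Plenary Q&A starts after Demo Q&A ends — done with Demo Q&A.
Keynote Discussion starts after Plenary Q&A ends — done with Plenary Q&A.
Sponsor Session starts after Keynote Discussion ends.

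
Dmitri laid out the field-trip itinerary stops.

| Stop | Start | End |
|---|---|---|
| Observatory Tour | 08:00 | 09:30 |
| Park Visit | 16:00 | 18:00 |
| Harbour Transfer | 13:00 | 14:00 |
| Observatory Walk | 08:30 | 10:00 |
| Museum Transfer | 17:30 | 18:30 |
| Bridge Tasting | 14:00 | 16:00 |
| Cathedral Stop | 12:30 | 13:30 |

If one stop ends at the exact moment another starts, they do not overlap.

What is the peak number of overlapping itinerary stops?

2

Sweep the timeline, counting +1 at each start and −1 at each end (ends before starts at a tie):
08:00 start Observatory Tour → 1
08:30 start Observatory Walk → 2
09:30 end Observatory Tour → 1
10:00 end Observatory Walk → 0
12:30 start Cathedral Stop → 1
13:00 start Harbour Transfer → 2
13:30 end Cathedral Stop → 1
14:00 end Harbour Transfer → 0
14:00 start Bridge Tasting → 1
16:00 end Bridge Tasting → 0
16:00 start Park Visit → 1
17:30 start Museum Transfer → 2
18:00 end Park Visit → 1
18:30 end Museum Transfer → 0
Peak is 2, at 08:30 (Observatory Tour, Observatory Walk).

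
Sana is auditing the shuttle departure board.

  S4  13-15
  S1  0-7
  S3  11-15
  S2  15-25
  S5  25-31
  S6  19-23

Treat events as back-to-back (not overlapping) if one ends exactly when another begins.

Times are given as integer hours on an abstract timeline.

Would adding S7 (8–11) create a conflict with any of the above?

S1: ends 7 at or before S7 starts 8 → clear.
S3: starts 11 at or after S7 ends 11 → clear.
S4: starts 13 at or after S7 ends 11 → clear.
S2: starts 15 at or after S7 ends 11 → clear.
S6: starts 19 at or after S7 ends 11 → clear.
S5: starts 25 at or after S7 ends 11 → clear.

No — it doesn't clash with anything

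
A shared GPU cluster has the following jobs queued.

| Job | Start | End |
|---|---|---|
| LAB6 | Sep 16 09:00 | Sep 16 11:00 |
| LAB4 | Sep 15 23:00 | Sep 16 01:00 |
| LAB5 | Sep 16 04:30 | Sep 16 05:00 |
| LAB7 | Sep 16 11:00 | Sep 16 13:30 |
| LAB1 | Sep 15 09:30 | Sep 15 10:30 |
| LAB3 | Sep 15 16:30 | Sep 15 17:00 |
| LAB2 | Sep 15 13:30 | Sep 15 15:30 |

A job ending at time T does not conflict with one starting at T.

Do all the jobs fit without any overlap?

Yes

Sorted by start: LAB1, LAB2, LAB3, LAB4, LAB5, LAB6, LAB7.
LAB2 starts after LAB1 ends, so nothing later overlaps LAB1 either.
LAB3 starts after LAB2 ends, so nothing later overlaps LAB2 either.
LAB4 starts after LAB3 ends, so nothing later overlaps LAB3 either.
LAB5 starts after LAB4 ends, so nothing later overlaps LAB4 either.
LAB6 starts after LAB5 ends, so nothing later overlaps LAB5 either.
LAB7 starts exactly when LAB6 ends (back-to-back, no overlap).
Every pair is clear; the schedule has no overlaps.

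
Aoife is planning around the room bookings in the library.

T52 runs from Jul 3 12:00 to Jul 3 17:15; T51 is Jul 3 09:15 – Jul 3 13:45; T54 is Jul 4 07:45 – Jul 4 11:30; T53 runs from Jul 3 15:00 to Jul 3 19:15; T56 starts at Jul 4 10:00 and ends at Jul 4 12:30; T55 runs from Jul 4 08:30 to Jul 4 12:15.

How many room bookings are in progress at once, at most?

Sort all start/end points and keep a running count:
Jul 3 09:15 start T51 → 1
Jul 3 12:00 start T52 → 2
Jul 3 13:45 end T51 → 1
Jul 3 15:00 start T53 → 2
Jul 3 17:15 end T52 → 1
Jul 3 19:15 end T53 → 0
Jul 4 07:45 start T54 → 1
Jul 4 08:30 start T55 → 2
Jul 4 10:00 start T56 → 3
Jul 4 11:30 end T54 → 2
Jul 4 12:15 end T55 → 1
Jul 4 12:30 end T56 → 0
Peak is 3, at Jul 4 10:00 (T54, T55, T56).

3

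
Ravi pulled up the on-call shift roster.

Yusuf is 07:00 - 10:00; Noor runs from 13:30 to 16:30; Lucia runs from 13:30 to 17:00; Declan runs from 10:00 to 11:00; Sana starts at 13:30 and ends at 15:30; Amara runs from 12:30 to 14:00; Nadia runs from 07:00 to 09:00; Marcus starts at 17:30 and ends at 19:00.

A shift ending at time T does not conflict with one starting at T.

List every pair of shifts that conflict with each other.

Amara & Lucia, Amara & Noor, Amara & Sana, Lucia & Noor, Lucia & Sana, Nadia & Yusuf, Noor & Sana

Sorted by start: Nadia, Yusuf, Declan, Amara, Sana, Noor, Lucia, Marcus.
Yusuf starts before Nadia ends → Nadia and Yusuf overlap.
Declan starts after Nadia ends, so nothing later overlaps Nadia either.
Declan starts exactly when Yusuf ends (back-to-back, no overlap), so nothing later overlaps Yusuf either.
Amara starts after Declan ends, so nothing later overlaps Declan either.
Sana starts before Amara ends → Amara and Sana overlap.
Noor starts before Amara ends → Amara and Noor overlap.
Lucia starts before Amara ends → Amara and Lucia overlap.
Marcus starts after Amara ends.
Noor starts before Sana ends → Sana and Noor overlap.
Lucia starts before Sana ends → Sana and Lucia overlap.
Marcus starts after Sana ends.
Lucia starts before Noor ends → Noor and Lucia overlap.
Marcus starts after Noor ends.
Marcus starts after Lucia ends.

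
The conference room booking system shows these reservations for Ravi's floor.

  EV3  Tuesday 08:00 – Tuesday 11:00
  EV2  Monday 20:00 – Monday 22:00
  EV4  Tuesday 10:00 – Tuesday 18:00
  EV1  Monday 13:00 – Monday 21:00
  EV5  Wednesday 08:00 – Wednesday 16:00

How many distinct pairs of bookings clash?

Two intervals overlap when each starts before the other ends.
Sorted by start: EV1, EV2, EV3, EV4, EV5.
EV2 starts before EV1 ends → EV1 and EV2 overlap.
EV3 starts after EV1 ends; EV1 is clear from here.
EV3 starts after EV2 ends; EV2 is clear from here.
EV4 starts before EV3 ends → EV3 and EV4 overlap.
EV5 starts after EV3 ends.
EV5 starts after EV4 ends.
Overlapping pairs: EV1 & EV2, EV3 & EV4 — 2 in total.

2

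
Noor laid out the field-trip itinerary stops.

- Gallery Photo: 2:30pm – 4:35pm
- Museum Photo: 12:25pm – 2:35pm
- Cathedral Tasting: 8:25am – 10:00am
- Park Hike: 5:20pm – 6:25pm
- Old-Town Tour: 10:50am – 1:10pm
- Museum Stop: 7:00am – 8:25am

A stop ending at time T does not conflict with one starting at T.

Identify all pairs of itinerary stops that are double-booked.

Gallery Photo & Museum Photo, Museum Photo & Old-Town Tour

Sorted by start: Museum Stop, Cathedral Tasting, Old-Town Tour, Museum Photo, Gallery Photo, Park Hike.
Cathedral Tasting starts exactly when Museum Stop ends (back-to-back, no overlap); Museum Stop is clear from here.
Old-Town Tour starts after Cathedral Tasting ends; Cathedral Tasting is clear from here.
Museum Photo starts before Old-Town Tour ends → Old-Town Tour and Museum Photo overlap.
Gallery Photo starts after Old-Town Tour ends; Old-Town Tour is clear from here.
Gallery Photo starts before Museum Photo ends → Museum Photo and Gallery Photo overlap.
Park Hike starts after Museum Photo ends.
Park Hike starts after Gallery Photo ends.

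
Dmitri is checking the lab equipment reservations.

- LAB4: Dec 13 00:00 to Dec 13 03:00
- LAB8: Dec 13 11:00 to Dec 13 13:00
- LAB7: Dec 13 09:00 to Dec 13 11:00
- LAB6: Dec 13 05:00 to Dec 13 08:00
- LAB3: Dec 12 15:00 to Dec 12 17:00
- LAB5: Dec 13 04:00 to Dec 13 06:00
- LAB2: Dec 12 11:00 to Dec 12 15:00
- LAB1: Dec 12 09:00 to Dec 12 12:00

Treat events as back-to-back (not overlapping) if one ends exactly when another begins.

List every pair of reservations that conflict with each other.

Two intervals overlap when each starts before the other ends.
Sorted by start: LAB1, LAB2, LAB3, LAB4, LAB5, LAB6, LAB7, LAB8.
LAB2 starts before LAB1 ends → LAB1 and LAB2 overlap.
LAB3 starts after LAB1 ends, so nothing later overlaps LAB1 either.
LAB3 starts exactly when LAB2 ends (back-to-back, no overlap), so nothing later overlaps LAB2 either.
LAB4 starts after LAB3 ends, so nothing later overlaps LAB3 either.
LAB5 starts after LAB4 ends, so nothing later overlaps LAB4 either.
LAB6 starts before LAB5 ends → LAB5 and LAB6 overlap.
LAB7 starts after LAB5 ends, so nothing later overlaps LAB5 either.
LAB7 starts after LAB6 ends, so nothing later overlaps LAB6 either.
LAB8 starts exactly when LAB7 ends (back-to-back, no overlap).

LAB1 & LAB2, LAB5 & LAB6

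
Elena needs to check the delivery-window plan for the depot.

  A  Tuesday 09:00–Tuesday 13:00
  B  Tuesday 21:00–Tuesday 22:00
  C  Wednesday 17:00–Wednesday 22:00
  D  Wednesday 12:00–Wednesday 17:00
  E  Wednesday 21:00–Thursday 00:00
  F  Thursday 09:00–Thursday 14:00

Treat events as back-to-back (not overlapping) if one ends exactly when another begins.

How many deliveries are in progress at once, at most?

2

Sort all start/end points and keep a running count:
Tuesday 09:00 start A → 1
Tuesday 13:00 end A → 0
Tuesday 21:00 start B → 1
Tuesday 22:00 end B → 0
Wednesday 12:00 start D → 1
Wednesday 17:00 end D → 0
Wednesday 17:00 start C → 1
Wednesday 21:00 start E → 2
Wednesday 22:00 end C → 1
Thursday 00:00 end E → 0
Thursday 09:00 start F → 1
Thursday 14:00 end F → 0
Peak is 2, at Wednesday 21:00 (C, E).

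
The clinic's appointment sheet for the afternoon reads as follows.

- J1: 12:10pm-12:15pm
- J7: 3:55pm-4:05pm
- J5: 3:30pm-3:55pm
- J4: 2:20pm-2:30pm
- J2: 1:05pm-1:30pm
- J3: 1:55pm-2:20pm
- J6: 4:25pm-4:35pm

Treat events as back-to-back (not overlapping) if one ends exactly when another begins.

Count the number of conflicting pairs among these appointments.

0

Sorted by start: J1, J2, J3, J4, J5, J7, J6.
J2 starts after J1 ends, so nothing later overlaps J1 either.
J3 starts after J2 ends, so nothing later overlaps J2 either.
J4 starts exactly when J3 ends (back-to-back, no overlap), so nothing later overlaps J3 either.
J5 starts after J4 ends, so nothing later overlaps J4 either.
J7 starts exactly when J5 ends (back-to-back, no overlap), so nothing later overlaps J5 either.
J6 starts after J7 ends.
No pair overlaps.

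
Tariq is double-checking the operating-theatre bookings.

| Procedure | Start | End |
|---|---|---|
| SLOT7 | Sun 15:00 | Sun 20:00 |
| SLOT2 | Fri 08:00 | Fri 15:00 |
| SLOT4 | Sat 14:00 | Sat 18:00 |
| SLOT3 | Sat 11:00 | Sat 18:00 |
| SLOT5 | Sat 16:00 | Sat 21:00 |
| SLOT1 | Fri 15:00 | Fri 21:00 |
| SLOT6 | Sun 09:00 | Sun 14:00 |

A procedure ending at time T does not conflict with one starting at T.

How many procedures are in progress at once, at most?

3

Sweep the timeline, counting +1 at each start and −1 at each end (ends before starts at a tie):
Fri 08:00 start SLOT2 → 1
Fri 15:00 end SLOT2 → 0
Fri 15:00 start SLOT1 → 1
Fri 21:00 end SLOT1 → 0
Sat 11:00 start SLOT3 → 1
Sat 14:00 start SLOT4 → 2
Sat 16:00 start SLOT5 → 3
Sat 18:00 end SLOT3 → 2
Sat 18:00 end SLOT4 → 1
Sat 21:00 end SLOT5 → 0
Sun 09:00 start SLOT6 → 1
Sun 14:00 end SLOT6 → 0
Sun 15:00 start SLOT7 → 1
Sun 20:00 end SLOT7 → 0
Peak is 3, at Sat 16:00 (SLOT3, SLOT4, SLOT5).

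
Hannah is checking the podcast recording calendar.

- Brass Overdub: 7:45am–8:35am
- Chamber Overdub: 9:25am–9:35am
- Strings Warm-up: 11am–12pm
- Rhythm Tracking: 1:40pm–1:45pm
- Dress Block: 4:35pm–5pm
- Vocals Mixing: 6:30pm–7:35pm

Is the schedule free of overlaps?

Yes

Check each pair: they overlap iff neither finishes before the other starts.
Sorted by start: Brass Overdub, Chamber Overdub, Strings Warm-up, Rhythm Tracking, Dress Block, Vocals Mixing.
Chamber Overdub starts after Brass Overdub ends; Brass Overdub is clear from here.
Strings Warm-up starts after Chamber Overdub ends; Chamber Overdub is clear from here.
Rhythm Tracking starts after Strings Warm-up ends; Strings Warm-up is clear from here.
Dress Block starts after Rhythm Tracking ends; Rhythm Tracking is clear from here.
Vocals Mixing starts after Dress Block ends.
Every pair is clear; the schedule has no overlaps.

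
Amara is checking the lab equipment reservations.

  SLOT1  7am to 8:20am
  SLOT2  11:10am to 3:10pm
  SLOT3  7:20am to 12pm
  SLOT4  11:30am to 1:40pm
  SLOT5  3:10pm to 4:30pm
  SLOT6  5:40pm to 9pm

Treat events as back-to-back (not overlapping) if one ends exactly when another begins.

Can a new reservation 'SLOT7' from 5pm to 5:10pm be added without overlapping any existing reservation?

SLOT1: ends 8:20am at or before SLOT7 starts 5pm → clear.
SLOT3: ends 12pm at or before SLOT7 starts 5pm → clear.
SLOT2: ends 3:10pm at or before SLOT7 starts 5pm → clear.
SLOT4: ends 1:40pm at or before SLOT7 starts 5pm → clear.
SLOT5: ends 4:30pm at or before SLOT7 starts 5pm → clear.
SLOT6: starts 5:40pm at or after SLOT7 ends 5:10pm → clear.

Yes — the slot is free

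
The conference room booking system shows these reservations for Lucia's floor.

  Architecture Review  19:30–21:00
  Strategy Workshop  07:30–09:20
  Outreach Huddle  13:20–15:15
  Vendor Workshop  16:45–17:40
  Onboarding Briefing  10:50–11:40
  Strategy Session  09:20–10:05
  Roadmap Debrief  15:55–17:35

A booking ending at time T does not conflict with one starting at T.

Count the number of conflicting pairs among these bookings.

Sorted by start: Strategy Workshop, Strategy Session, Onboarding Briefing, Outreach Huddle, Roadmap Debrief, Vendor Workshop, Architecture Review.
Strategy Session starts exactly when Strategy Workshop ends (back-to-back, no overlap) — done with Strategy Workshop.
Onboarding Briefing starts after Strategy Session ends — done with Strategy Session.
Outreach Huddle starts after Onboarding Briefing ends — done with Onboarding Briefing.
Roadmap Debrief starts after Outreach Huddle ends — done with Outreach Huddle.
Vendor Workshop starts before Roadmap Debrief ends → Roadmap Debrief and Vendor Workshop overlap.
Architecture Review starts after Roadmap Debrief ends.
Architecture Review starts after Vendor Workshop ends.
Overlapping pairs: Roadmap Debrief & Vendor Workshop — 1 in total.

1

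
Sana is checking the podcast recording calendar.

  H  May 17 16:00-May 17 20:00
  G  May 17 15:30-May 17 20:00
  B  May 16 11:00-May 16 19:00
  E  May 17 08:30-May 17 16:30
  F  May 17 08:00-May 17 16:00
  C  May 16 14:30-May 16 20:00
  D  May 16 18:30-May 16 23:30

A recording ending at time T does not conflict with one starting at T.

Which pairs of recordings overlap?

B & C, B & D, C & D, E & F, E & G, E & H, F & G, G & H

Two intervals overlap when each starts before the other ends.
Sorted by start: B, C, D, F, E, G, H.
C starts before B ends → B and C overlap.
D starts before B ends → B and D overlap.
F starts after B ends; B is clear from here.
D starts before C ends → C and D overlap.
F starts after C ends; C is clear from here.
F starts after D ends; D is clear from here.
E starts before F ends → F and E overlap.
G starts before F ends → F and G overlap.
H starts exactly when F ends (back-to-back, no overlap).
G starts before E ends → E and G overlap.
H starts before E ends → E and H overlap.
H starts before G ends → G and H overlap.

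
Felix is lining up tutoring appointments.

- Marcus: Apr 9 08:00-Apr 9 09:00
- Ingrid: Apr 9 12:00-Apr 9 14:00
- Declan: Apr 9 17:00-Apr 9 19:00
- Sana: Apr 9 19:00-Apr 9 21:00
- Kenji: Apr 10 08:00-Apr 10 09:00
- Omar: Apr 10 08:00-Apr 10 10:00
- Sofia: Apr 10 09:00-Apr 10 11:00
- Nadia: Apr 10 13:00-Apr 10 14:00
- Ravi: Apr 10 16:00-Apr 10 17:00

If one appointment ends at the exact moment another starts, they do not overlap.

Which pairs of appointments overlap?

Kenji & Omar, Omar & Sofia

Check each pair: they overlap iff neither finishes before the other starts.
Sorted by start: Marcus, Ingrid, Declan, Sana, Kenji, Omar, Sofia, Nadia, Ravi.
Ingrid starts after Marcus ends, so nothing later overlaps Marcus either.
Declan starts after Ingrid ends, so nothing later overlaps Ingrid either.
Sana starts exactly when Declan ends (back-to-back, no overlap), so nothing later overlaps Declan either.
Kenji starts after Sana ends, so nothing later overlaps Sana either.
Omar starts before Kenji ends → Kenji and Omar overlap.
Sofia starts exactly when Kenji ends (back-to-back, no overlap), so nothing later overlaps Kenji either.
Sofia starts before Omar ends → Omar and Sofia overlap.
Nadia starts after Omar ends, so nothing later overlaps Omar either.
Nadia starts after Sofia ends, so nothing later overlaps Sofia either.
Ravi starts after Nadia ends.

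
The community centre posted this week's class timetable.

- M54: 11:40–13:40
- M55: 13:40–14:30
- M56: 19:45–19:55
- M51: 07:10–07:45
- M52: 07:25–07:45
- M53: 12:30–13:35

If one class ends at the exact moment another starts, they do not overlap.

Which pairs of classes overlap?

Sorted by start: M51, M52, M54, M53, M55, M56.
M52 starts before M51 ends → M51 and M52 overlap.
M54 starts after M51 ends, so M51 has no further overlaps.
M54 starts after M52 ends, so M52 has no further overlaps.
M53 starts before M54 ends → M54 and M53 overlap.
M55 starts exactly when M54 ends (back-to-back, no overlap), so M54 has no further overlaps.
M55 starts after M53 ends, so M53 has no further overlaps.
M56 starts after M55 ends.

M51 & M52, M53 & M54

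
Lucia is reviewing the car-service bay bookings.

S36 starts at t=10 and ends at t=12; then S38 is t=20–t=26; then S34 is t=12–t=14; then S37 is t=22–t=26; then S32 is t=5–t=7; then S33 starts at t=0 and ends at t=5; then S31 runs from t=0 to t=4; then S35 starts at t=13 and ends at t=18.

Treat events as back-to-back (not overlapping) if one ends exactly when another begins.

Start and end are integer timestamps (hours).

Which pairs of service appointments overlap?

Two intervals overlap when each starts before the other ends.
Sorted by start: S31, S33, S32, S36, S34, S35, S38, S37.
S33 starts before S31 ends → S31 and S33 overlap.
S32 starts after S31 ends, so nothing later overlaps S31 either.
S32 starts exactly when S33 ends (back-to-back, no overlap), so nothing later overlaps S33 either.
S36 starts after S32 ends, so nothing later overlaps S32 either.
S34 starts exactly when S36 ends (back-to-back, no overlap), so nothing later overlaps S36 either.
S35 starts before S34 ends → S34 and S35 overlap.
S38 starts after S34 ends, so nothing later overlaps S34 either.
S38 starts after S35 ends, so nothing later overlaps S35 either.
S37 starts before S38 ends → S38 and S37 overlap.

S31 & S33, S34 & S35, S37 & S38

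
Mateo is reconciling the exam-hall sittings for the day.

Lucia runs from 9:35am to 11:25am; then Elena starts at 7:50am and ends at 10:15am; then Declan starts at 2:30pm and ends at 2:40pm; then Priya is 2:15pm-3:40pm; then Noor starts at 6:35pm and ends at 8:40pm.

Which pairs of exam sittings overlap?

Sorted by start: Elena, Lucia, Priya, Declan, Noor.
Lucia starts before Elena ends → Elena and Lucia overlap.
Priya starts after Elena ends, so nothing later overlaps Elena either.
Priya starts after Lucia ends, so nothing later overlaps Lucia either.
Declan starts before Priya ends → Priya and Declan overlap.
Noor starts after Priya ends.
Noor starts after Declan ends.

Declan & Priya, Elena & Lucia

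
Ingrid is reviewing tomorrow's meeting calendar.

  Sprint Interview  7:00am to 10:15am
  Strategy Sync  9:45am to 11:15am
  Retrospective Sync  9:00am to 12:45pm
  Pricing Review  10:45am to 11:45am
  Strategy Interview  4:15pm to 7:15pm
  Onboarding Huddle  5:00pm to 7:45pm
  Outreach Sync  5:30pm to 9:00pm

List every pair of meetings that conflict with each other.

Onboarding Huddle & Outreach Sync, Onboarding Huddle & Strategy Interview, Outreach Sync & Strategy Interview, Pricing Review & Retrospective Sync, Pricing Review & Strategy Sync, Retrospective Sync & Sprint Interview, Retrospective Sync & Strategy Sync, Sprint Interview & Strategy Sync

Sorted by start: Sprint Interview, Retrospective Sync, Strategy Sync, Pricing Review, Strategy Interview, Onboarding Huddle, Outreach Sync.
Retrospective Sync starts before Sprint Interview ends → Sprint Interview and Retrospective Sync overlap.
Strategy Sync starts before Sprint Interview ends → Sprint Interview and Strategy Sync overlap.
Pricing Review starts after Sprint Interview ends, so Sprint Interview has no further overlaps.
Strategy Sync starts before Retrospective Sync ends → Retrospective Sync and Strategy Sync overlap.
Pricing Review starts before Retrospective Sync ends → Retrospective Sync and Pricing Review overlap.
Strategy Interview starts after Retrospective Sync ends, so Retrospective Sync has no further overlaps.
Pricing Review starts before Strategy Sync ends → Strategy Sync and Pricing Review overlap.
Strategy Interview starts after Strategy Sync ends, so Strategy Sync has no further overlaps.
Strategy Interview starts after Pricing Review ends, so Pricing Review has no further overlaps.
Onboarding Huddle starts before Strategy Interview ends → Strategy Interview and Onboarding Huddle overlap.
Outreach Sync starts before Strategy Interview ends → Strategy Interview and Outreach Sync overlap.
Outreach Sync starts before Onboarding Huddle ends → Onboarding Huddle and Outreach Sync overlap.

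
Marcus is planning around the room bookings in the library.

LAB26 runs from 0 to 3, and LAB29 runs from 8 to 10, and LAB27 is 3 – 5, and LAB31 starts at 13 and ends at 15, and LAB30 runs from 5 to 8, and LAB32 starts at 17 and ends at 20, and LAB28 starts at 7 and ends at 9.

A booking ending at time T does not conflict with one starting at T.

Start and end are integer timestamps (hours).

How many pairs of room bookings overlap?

2

Sorted by start: LAB26, LAB27, LAB30, LAB28, LAB29, LAB31, LAB32.
LAB27 starts exactly when LAB26 ends (back-to-back, no overlap) — done with LAB26.
LAB30 starts exactly when LAB27 ends (back-to-back, no overlap) — done with LAB27.
LAB28 starts before LAB30 ends → LAB30 and LAB28 overlap.
LAB29 starts exactly when LAB30 ends (back-to-back, no overlap) — done with LAB30.
LAB29 starts before LAB28 ends → LAB28 and LAB29 overlap.
LAB31 starts after LAB28 ends — done with LAB28.
LAB31 starts after LAB29 ends — done with LAB29.
LAB32 starts after LAB31 ends.
Overlapping pairs: LAB28 & LAB29, LAB28 & LAB30 — 2 in total.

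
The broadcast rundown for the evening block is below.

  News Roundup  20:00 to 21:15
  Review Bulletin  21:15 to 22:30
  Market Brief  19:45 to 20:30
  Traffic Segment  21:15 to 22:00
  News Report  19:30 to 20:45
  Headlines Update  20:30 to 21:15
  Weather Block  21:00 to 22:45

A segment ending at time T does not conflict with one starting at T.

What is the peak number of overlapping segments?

3

Walk through starts and ends in time order (an end at T is processed before a start at T):
19:30 start News Report → 1
19:45 start Market Brief → 2
20:00 start News Roundup → 3
20:30 end Market Brief → 2
20:30 start Headlines Update → 3
20:45 end News Report → 2
21:00 start Weather Block → 3
21:15 end Headlines Update → 2
21:15 end News Roundup → 1
21:15 start Review Bulletin → 2
21:15 start Traffic Segment → 3
22:00 end Traffic Segment → 2
22:30 end Review Bulletin → 1
22:45 end Weather Block → 0
Peak is 3, at 20:00 (Market Brief, News Report, News Roundup).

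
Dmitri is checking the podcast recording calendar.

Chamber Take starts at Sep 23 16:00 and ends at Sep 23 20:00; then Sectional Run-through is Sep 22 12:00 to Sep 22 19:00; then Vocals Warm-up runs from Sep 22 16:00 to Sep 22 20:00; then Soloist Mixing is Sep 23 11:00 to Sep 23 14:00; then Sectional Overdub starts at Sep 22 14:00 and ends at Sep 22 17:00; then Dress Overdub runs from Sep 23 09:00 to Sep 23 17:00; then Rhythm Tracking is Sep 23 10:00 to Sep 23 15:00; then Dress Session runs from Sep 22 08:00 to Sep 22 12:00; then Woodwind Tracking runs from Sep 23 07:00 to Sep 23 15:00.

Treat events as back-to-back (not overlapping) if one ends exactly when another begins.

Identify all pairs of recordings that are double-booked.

Two intervals overlap when each starts before the other ends.
Sorted by start: Dress Session, Sectional Run-through, Sectional Overdub, Vocals Warm-up, Woodwind Tracking, Dress Overdub, Rhythm Tracking, Soloist Mixing, Chamber Take.
Sectional Run-through starts exactly when Dress Session ends (back-to-back, no overlap), so nothing later overlaps Dress Session either.
Sectional Overdub starts before Sectional Run-through ends → Sectional Run-through and Sectional Overdub overlap.
Vocals Warm-up starts before Sectional Run-through ends → Sectional Run-through and Vocals Warm-up overlap.
Woodwind Tracking starts after Sectional Run-through ends, so nothing later overlaps Sectional Run-through either.
Vocals Warm-up starts before Sectional Overdub ends → Sectional Overdub and Vocals Warm-up overlap.
Woodwind Tracking starts after Sectional Overdub ends, so nothing later overlaps Sectional Overdub either.
Woodwind Tracking starts after Vocals Warm-up ends, so nothing later overlaps Vocals Warm-up either.
Dress Overdub starts before Woodwind Tracking ends → Woodwind Tracking and Dress Overdub overlap.
Rhythm Tracking starts before Woodwind Tracking ends → Woodwind Tracking and Rhythm Tracking overlap.
Soloist Mixing starts before Woodwind Tracking ends → Woodwind Tracking and Soloist Mixing overlap.
Chamber Take starts after Woodwind Tracking ends.
Rhythm Tracking starts before Dress Overdub ends → Dress Overdub and Rhythm Tracking overlap.
Soloist Mixing starts before Dress Overdub ends → Dress Overdub and Soloist Mixing overlap.
Chamber Take starts before Dress Overdub ends → Dress Overdub and Chamber Take overlap.
Soloist Mixing starts before Rhythm Tracking ends → Rhythm Tracking and Soloist Mixing overlap.
Chamber Take starts after Rhythm Tracking ends.
Chamber Take starts after Soloist Mixing ends.

Chamber Take & Dress Overdub, Dress Overdub & Rhythm Tracking, Dress Overdub & Soloist Mixing, Dress Overdub & Woodwind Tracking, Rhythm Tracking & Soloist Mixing, Rhythm Tracking & Woodwind Tracking, Sectional Overdub & Sectional Run-through, Sectional Overdub & Vocals Warm-up, Sectional Run-through & Vocals Warm-up, Soloist Mixing & Woodwind Tracking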